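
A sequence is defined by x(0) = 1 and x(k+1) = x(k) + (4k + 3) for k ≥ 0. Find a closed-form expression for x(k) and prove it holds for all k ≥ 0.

Claim: x(k) = 2k^2 + k + 1.

Base case: x(0) = 1, and 2·0^2 + 0 + 1 = 1.
Assume x(j) = 2j^2 + j + 1.
Then x(j+1) = x(j) + (4j + 3) = (2j^2 + j + 1) + (4j + 3) = 2j^2 + 5j + 4,
and 2·(j+1)^2 + (j+1) + 1 = 2j^2 + 5j + 4.
By induction, x(k) = 2k^2 + k + 1 for all k ≥ 0.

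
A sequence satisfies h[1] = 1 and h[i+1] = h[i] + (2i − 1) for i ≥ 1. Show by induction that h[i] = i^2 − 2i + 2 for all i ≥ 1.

Base case: h[1] = 1, and 1^2 − 2·1 + 2 = 1.
Assume h[m] = m^2 − 2m + 2.
Then h[m+1] = h[m] + (2m − 1) = (m^2 − 2m + 2) + (2m − 1) = m^2 + 1,
and (m+1)^2 − 2·(m+1) + 2 = m^2 + 1.
This completes the inductive step, so h[i] = i^2 − 2i + 2 for all i ≥ 1.

h[i] = i^2 − 2i + 2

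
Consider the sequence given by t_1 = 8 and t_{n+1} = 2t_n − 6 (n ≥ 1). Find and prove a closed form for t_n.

Claim: t_n = 2^n + 6.

Base case: t_1 = 8, and 2^1 + 6 = 2 + 6 = 8.
Assume t_j = 2^j + 6 for some j ≥ 1.
Then t_{j+1} = 2t_j − 6 = 2·(2^j + 6) − 6 = 2^{j+1} + 12 − 6 = 2^{j+1} + 6.
Hence t_n = 2^n + 6 for every n ≥ 1, by induction.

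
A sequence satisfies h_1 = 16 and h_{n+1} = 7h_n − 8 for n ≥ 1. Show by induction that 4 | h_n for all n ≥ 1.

Base case: h_1 = 16 = 4·4, so 4 | h_1.
Assume 4 | h_j, so h_j = 4t for some integer t.
Then h_{j+1} = 7h_j − 8 = 7·(4t) − 8 = 4(7t − 2), so 4 | h_{j+1}.
Hence 4 | h_n for every n ≥ 1, by induction.

4 | h_n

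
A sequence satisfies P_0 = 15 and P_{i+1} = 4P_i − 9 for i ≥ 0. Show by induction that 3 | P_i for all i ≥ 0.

Base case: P_0 = 15 = 3·5, so 3 | P_0.
Assume 3 | P_j, so P_j = 3t for some integer t.
Then P_{j+1} = 4P_j − 9 = 4·(3t) − 9 = 3(4t − 3), so 3 | P_{j+1}.
Hence 3 | P_i for every i ≥ 0, by induction.

3 | P_i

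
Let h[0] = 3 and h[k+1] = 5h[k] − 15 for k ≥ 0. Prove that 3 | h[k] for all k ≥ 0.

Base case: h[0] = 3 = 3·1, so 3 | h[0].
Assume 3 | h[r], so h[r] = 3t for some integer t.
Then h[r+1] = 5h[r] − 15 = 5·(3t) − 15 = 3(5t − 5), so 3 | h[r+1].
This completes the inductive step, so 3 | h[k] for all k ≥ 0.

3 | h[k]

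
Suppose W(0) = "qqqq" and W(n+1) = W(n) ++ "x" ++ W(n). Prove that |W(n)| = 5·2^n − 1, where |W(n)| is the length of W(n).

Base case: |W(0)| = 4, and 5·2^0 − 1 = 4.
Assume |W(k)| = 5·2^k − 1.
Then |W(k+1)| = |W(k)| + 1 + |W(k)| = 2|W(k)| + 1 = 2(5·2^k − 1) + 1 = 5·2^{k+1} − 2 + 1 = 5·2^{k+1} − 1.
So the formula holds for k+1, and by induction |W(n)| = 5·2^n − 1 for all n ≥ 0.

|W(n)| = 5·2^n − 1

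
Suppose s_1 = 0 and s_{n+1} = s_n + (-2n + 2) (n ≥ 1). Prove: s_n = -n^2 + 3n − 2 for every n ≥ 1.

Base case: s_1 = 0, and -1^2 + 3·1 − 2 = 0.
Assume s_k = -k^2 + 3k − 2.
Then s_{k+1} = s_k + (-2k + 2) = (-k^2 + 3k − 2) + (-2k + 2) = -k^2 + k,
and -(k+1)^2 + 3·(k+1) − 2 = -k^2 + k.
This completes the inductive step, so s_n = -n^2 + 3n − 2 for all n ≥ 1.

s_n = -n^2 + 3n − 2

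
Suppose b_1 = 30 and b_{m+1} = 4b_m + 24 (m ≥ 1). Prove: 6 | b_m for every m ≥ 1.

Base case: b_1 = 30 = 6·5, so 6 | b_1.
Assume 6 | b_j, so b_j = 6t for some integer t.
Then b_{j+1} = 4b_j + 24 = 4·(6t) + 24 = 6(4t + 4), so 6 | b_{j+1}.
Hence 6 | b_m for every m ≥ 1, by induction.

6 | b_m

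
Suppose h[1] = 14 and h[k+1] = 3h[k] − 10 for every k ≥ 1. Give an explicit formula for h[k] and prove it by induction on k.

Claim: h[k] = 3^{k+1} + 5.

Base case: h[1] = 14, and 3^{1+1} + 5 = 9 + 5 = 14.
Assume h[m] = 3^{m+1} + 5 for some m ≥ 1.
Then h[m+1] = 3h[m] − 10 = 3·(3^{m+1} + 5) − 10 = 3^{m+2} + 15 − 10 = 3^{m+2} + 5.
By induction, h[k] = 3^{k+1} + 5 for all k ≥ 1.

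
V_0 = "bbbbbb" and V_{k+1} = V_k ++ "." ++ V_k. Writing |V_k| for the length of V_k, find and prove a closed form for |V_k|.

Claim: |V_k| = 7·2^k − 1.

Base case: |V_0| = 6, and 7·2^0 − 1 = 6.
Assume |V_r| = 7·2^r − 1.
Then |V_{r+1}| = |V_r| + 1 + |V_r| = 2|V_r| + 1 = 2(7·2^r − 1) + 1 = 7·2^{r+1} − 2 + 1 = 7·2^{r+1} − 1.
This completes the inductive step, so |V_k| = 7·2^k − 1 for all k ≥ 0.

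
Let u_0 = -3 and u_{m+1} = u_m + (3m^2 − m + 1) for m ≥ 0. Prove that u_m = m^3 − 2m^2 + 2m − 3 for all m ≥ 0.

Base case: u_0 = -3, and 0^3 − 2·0^2 + 2·0 − 3 = -3.
Assume u_k = k^3 − 2k^2 + 2k − 3.
Then u_{k+1} = u_k + (3k^2 − k + 1) = (k^3 − 2k^2 + 2k − 3) + (3k^2 − k + 1) = k^3 + k^2 + k − 2,
and (k+1)^3 − 2·(k+1)^2 + 2·(k+1) − 3 = k^3 + k^2 + k − 2.
Hence u_m = m^3 − 2m^2 + 2m − 3 for every m ≥ 0, by induction.

u_m = m^3 − 2m^2 + 2m − 3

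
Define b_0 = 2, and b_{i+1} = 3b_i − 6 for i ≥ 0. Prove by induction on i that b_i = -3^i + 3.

Base case: b_0 = 2, and -3^0 + 3 = -1 + 3 = 2.
Assume b_r = -3^r + 3 for some r ≥ 0.
Then b_{r+1} = 3b_r − 6 = 3·(-3^r + 3) − 6 = -3^{r+1} + 9 − 6 = -3^{r+1} + 3.
This completes the inductive step, so b_i = -3^i + 3 for all i ≥ 0.

b_i = -3^i + 3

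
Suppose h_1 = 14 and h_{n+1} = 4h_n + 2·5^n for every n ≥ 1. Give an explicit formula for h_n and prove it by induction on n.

Claim: h_n = 4^n + 2·5^n.

Base case: h_1 = 14, and 4^1 + 2·5^1 = 4 + 10 = 14.
Assume h_m = 4^m + 2·5^m for some m ≥ 1.
Then h_{m+1} = 4h_m + 2·5^m = 4·(4^m + 2·5^m) + 2·5^m = 4^{m+1} + 8·5^m + 2·5^m = 4^{m+1} + 10·5^m = 4^{m+1} + 2·5^{m+1}.
So the formula holds for m+1, and by induction h_n = 4^n + 2·5^n for all n ≥ 1.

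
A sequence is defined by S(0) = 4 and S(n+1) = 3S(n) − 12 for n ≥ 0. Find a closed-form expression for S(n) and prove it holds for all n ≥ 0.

Claim: S(n) = -2·3^n + 6.

Base case: S(0) = 4, and -2·3^0 + 6 = -2 + 6 = 4.
Assume S(r) = -2·3^r + 6 for some r ≥ 0.
Then S(r+1) = 3S(r) − 12 = 3·(-2·3^r + 6) − 12 = -6·3^r + 18 − 12 = -2·3^{r+1} + 6.
This completes the inductive step, so S(n) = -2·3^n + 6 for all n ≥ 0.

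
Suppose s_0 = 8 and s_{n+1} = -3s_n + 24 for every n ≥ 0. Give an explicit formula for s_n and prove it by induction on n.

Claim: s_n = 2·(-3)^n + 6.

Base case: s_0 = 8, and 2·(-3)^0 + 6 = 2 + 6 = 8.
Assume s_m = 2·(-3)^m + 6 for some m ≥ 0.
Then s_{m+1} = -3s_m + 24 = -3·(2·(-3)^m + 6) + 24 = -6·(-3)^m − 18 + 24 = 2·(-3)^{m+1} + 6.
This completes the inductive step, so s_n = 2·(-3)^n + 6 for all n ≥ 0.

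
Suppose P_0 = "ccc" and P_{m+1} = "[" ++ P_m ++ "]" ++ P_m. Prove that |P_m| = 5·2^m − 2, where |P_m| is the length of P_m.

Base case: |P_0| = 3, and 5·2^0 − 2 = 3.
Assume |P_k| = 5·2^k − 2.
Then |P_{k+1}| = 1 + |P_k| + 1 + |P_k| = 2|P_k| + 2 = 2(5·2^k − 2) + 2 = 5·2^{k+1} − 4 + 2 = 5·2^{k+1} − 2.
By induction, |P_m| = 5·2^m − 2 for all m ≥ 0.

|P_m| = 5·2^m − 2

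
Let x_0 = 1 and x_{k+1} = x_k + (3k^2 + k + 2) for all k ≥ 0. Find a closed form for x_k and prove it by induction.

Claim: x_k = k^3 − k^2 + 2k + 1.

Base case: x_0 = 1, and 0^3 − 0^2 + 2·0 + 1 = 1.
Assume x_m = m^3 − m^2 + 2m + 1.
Then x_{m+1} = x_m + (3m^2 + m + 2) = (m^3 − m^2 + 2m + 1) + (3m^2 + m + 2) = m^3 + 2m^2 + 3m + 3,
and (m+1)^3 − (m+1)^2 + 2·(m+1) + 1 = m^3 + 2m^2 + 3m + 3.
Hence x_k = k^3 − k^2 + 2k + 1 for every k ≥ 0, by induction.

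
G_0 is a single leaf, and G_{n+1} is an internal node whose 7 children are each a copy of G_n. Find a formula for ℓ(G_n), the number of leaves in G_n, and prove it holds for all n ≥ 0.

Claim: ℓ(G_n) = 7^n.

Base case: ℓ(G_0) = 1, and 7^0 = 1.
Assume ℓ(G_r) = 7^r.
Then ℓ(G_{r+1}) = 7·ℓ(G_r) = 7·7^r = 7^{r+1}.
By induction, ℓ(G_n) = 7^n for all n ≥ 0.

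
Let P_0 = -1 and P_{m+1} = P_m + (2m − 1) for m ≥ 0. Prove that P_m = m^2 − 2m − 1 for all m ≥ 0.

Base case: P_0 = -1, and 0^2 − 2·0 − 1 = -1.
Assume P_r = r^2 − 2r − 1.
Then P_{r+1} = P_r + (2r − 1) = (r^2 − 2r − 1) + (2r − 1) = r^2 − 2,
and (r+1)^2 − 2·(r+1) − 1 = r^2 − 2.
Hence P_m = m^2 − 2m − 1 for every m ≥ 0, by induction.

P_m = m^2 − 2m − 1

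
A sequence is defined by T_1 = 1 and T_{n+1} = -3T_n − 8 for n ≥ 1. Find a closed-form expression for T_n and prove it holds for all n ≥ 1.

Claim: T_n = -(-3)^n − 2.

Base case: T_1 = 1, and -(-3)^1 − 2 = 3 − 2 = 1.
Assume T_m = -(-3)^m − 2 for some m ≥ 1.
Then T_{m+1} = -3T_m − 8 = -3·(-(-3)^m − 2) − 8 = 3·(-3)^m + 6 − 8 = -(-3)^{m+1} − 2.
By induction, T_n = -(-3)^n − 2 for all n ≥ 1.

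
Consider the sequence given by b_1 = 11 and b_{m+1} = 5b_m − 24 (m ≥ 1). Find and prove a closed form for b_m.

Claim: b_m = 5^m + 6.

Base case: b_1 = 11, and 5^1 + 6 = 5 + 6 = 11.
Assume b_r = 5^r + 6 for some r ≥ 1.
Then b_{r+1} = 5b_r − 24 = 5·(5^r + 6) − 24 = 5^{r+1} + 30 − 24 = 5^{r+1} + 6.
This completes the inductive step, so b_m = 5^m + 6 for all m ≥ 1.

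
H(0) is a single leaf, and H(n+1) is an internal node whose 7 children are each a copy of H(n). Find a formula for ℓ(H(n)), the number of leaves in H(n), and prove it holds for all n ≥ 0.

Claim: ℓ(H(n)) = 7^n.

Base case: ℓ(H(0)) = 1, and 7^0 = 1.
Assume ℓ(H(m)) = 7^m.
Then ℓ(H(m+1)) = 7·ℓ(H(m)) = 7·7^m = 7^{m+1}.
This completes the inductive step, so ℓ(H(n)) = 7^n for all n ≥ 0.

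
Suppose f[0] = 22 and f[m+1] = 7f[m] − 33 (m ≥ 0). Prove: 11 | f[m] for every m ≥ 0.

Base case: f[0] = 22 = 11·2, so 11 | f[0].
Assume 11 | f[r], so f[r] = 11t for some integer t.
Then f[r+1] = 7f[r] − 33 = 7·(11t) − 33 = 11(7t − 3), so 11 | f[r+1].
So the property holds for r+1, and by induction 11 | f[m] for all m ≥ 0.

11 | f[m]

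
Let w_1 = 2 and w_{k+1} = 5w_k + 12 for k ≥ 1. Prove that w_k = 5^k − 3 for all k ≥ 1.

Base case: w_1 = 2, and 5^1 − 3 = 5 − 3 = 2.
Assume w_r = 5^r − 3 for some r ≥ 1.
Then w_{r+1} = 5w_r + 12 = 5·(5^r − 3) + 12 = 5^{r+1} − 15 + 12 = 5^{r+1} − 3.
Hence w_k = 5^k − 3 for every k ≥ 1, by induction.

w_k = 5^k − 3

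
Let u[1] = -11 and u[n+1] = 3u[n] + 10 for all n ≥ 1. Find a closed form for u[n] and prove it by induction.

Claim: u[n] = -2·3^n − 5.

Base case: u[1] = -11, and -2·3^1 − 5 = -6 − 5 = -11.
Assume u[k] = -2·3^k − 5 for some k ≥ 1.
Then u[k+1] = 3u[k] + 10 = 3·(-2·3^k − 5) + 10 = -6·3^k − 15 + 10 = -2·3^{k+1} − 5.
Hence u[n] = -2·3^n − 5 for every n ≥ 1, by induction.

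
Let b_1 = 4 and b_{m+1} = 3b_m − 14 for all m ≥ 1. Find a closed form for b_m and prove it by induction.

Claim: b_m = -3^m + 7.

Base case: b_1 = 4, and -3^1 + 7 = -3 + 7 = 4.
Assume b_r = -3^r + 7 for some r ≥ 1.
Then b_{r+1} = 3b_r − 14 = 3·(-3^r + 7) − 14 = -3^{r+1} + 21 − 14 = -3^{r+1} + 7.
Hence b_m = -3^m + 7 for every m ≥ 1, by induction.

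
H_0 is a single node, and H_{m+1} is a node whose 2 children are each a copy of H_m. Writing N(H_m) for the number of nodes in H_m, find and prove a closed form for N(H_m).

Claim: N(H_m) = 2^{m+1} − 1.

Base case: N(H_0) = 1, and 2^{0+1} − 1 = 1.
Assume N(H_r) = 2^{r+1} − 1.
Then N(H_{r+1}) = 1 + 2N(H_r) = 1 + 2(2^{r+1} − 1) = 2^{r+2} − 2 + 1 = 2^{r+2} − 1.
This completes the inductive step, so N(H_m) = 2^{m+1} − 1 for all m ≥ 0.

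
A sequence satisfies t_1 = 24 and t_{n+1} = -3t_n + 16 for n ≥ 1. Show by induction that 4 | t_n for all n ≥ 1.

Base case: t_1 = 24 = 4·6, so 4 | t_1.
Assume 4 | t_j, so t_j = 4s for some integer s.
Then t_{j+1} = -3t_j + 16 = -3·(4s) + 16 = 4(-3s + 4), so 4 | t_{j+1}.
By induction, 4 | t_n for all n ≥ 1.

4 | t_n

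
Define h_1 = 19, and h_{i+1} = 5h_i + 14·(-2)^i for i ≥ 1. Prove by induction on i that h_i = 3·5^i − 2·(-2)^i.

Base case: h_1 = 19, and 3·5^1 − 2·(-2)^1 = 15 + 4 = 19.
Assume h_j = 3·5^j − 2·(-2)^j for some j ≥ 1.
Then h_{j+1} = 5h_j + 14·(-2)^j = 5·(3·5^j − 2·(-2)^j) + 14·(-2)^j = 3·5^{j+1} − 10·(-2)^j + 14·(-2)^j = 3·5^{j+1} + 4·(-2)^j = 3·5^{j+1} − 2·(-2)^{j+1}.
By induction, h_i = 3·5^i − 2·(-2)^i for all i ≥ 1.

h_i = 3·5^i − 2·(-2)^i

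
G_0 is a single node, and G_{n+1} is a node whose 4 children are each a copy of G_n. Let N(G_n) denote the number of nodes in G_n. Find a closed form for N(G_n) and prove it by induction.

Claim: N(G_n) = (4^{n+1} − 1)/3.

Base case: N(G_0) = 1, and (4^{0+1} − 1)/3 = 1.
Assume N(G_m) = (4^{m+1} − 1)/3.
Then N(G_{m+1}) = 1 + 4N(G_m) = 1 + 4·(4^{m+1} − 1)/3 = 1 + (4^{m+2} − 4)/3 = (3 + 4^{m+2} − 4)/3 = (4^{m+2} − 1)/3.
By induction, N(G_n) = (4^{n+1} − 1)/3 for all n ≥ 0.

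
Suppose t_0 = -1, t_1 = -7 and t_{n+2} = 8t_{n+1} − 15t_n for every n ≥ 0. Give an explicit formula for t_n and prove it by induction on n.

Claim: t_n = 3^n − 2·5^n.

Base cases: t_0 = -1 and 3^0 − 2·5^0 = -1; t_1 = -7 and 3^1 − 2·5^1 = -7.
Assume t_j = 3^j − 2·5^j for all 0 ≤ j ≤ r, where r ≥ 1.
Then t_{r+1} = 8t_r − 15t_{r−1} = 8·(3^r − 2·5^r) − 15·(3^{r−1} − 2·5^{r−1}) = (8·3 − 15)3^{r−1} − 2·(8·5 − 15)5^{r−1} = 9·3^{r−1} − 50·5^{r−1} = 3^{r+1} − 2·5^{r+1}.
So the formula holds for r+1, and by strong induction t_n = 3^n − 2·5^n for all n ≥ 0.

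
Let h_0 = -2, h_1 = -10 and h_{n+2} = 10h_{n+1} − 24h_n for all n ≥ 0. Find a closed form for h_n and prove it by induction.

Claim: h_n = -6^n − 4^n.

Base cases: h_0 = -2 and -6^0 − 4^0 = -2; h_1 = -10 and -6^1 − 4^1 = -10.
Assume h_j = -6^j − 4^j for all 0 ≤ j ≤ k, where k ≥ 1.
Then h_{k+1} = 10h_k − 24h_{k−1} = 10·(-6^k − 4^k) − 24·(-6^{k−1} − 4^{k−1}) = -(10·6 − 24)6^{k−1} − (10·4 − 24)4^{k−1} = -36·6^{k−1} − 16·4^{k−1} = -6^{k+1} − 4^{k+1}.
By strong induction, h_n = -6^n − 4^n for all n ≥ 0.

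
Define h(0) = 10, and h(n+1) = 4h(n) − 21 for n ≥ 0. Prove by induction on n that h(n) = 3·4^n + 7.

Base case: h(0) = 10, and 3·4^0 + 7 = 3 + 7 = 10.
Assume h(j) = 3·4^j + 7 for some j ≥ 0.
Then h(j+1) = 4h(j) − 21 = 4·(3·4^j + 7) − 21 = 12·4^j + 28 − 21 = 3·4^{j+1} + 7.
Hence h(n) = 3·4^n + 7 for every n ≥ 0, by induction.

h(n) = 3·4^n + 7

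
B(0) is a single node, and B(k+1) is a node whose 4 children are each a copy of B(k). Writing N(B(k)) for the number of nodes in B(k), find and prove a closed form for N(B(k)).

Claim: N(B(k)) = (4^{k+1} − 1)/3.

Base case: N(B(0)) = 1, and (4^{0+1} − 1)/3 = 1.
Assume N(B(m)) = (4^{m+1} − 1)/3.
Then N(B(m+1)) = 1 + 4N(B(m)) = 1 + 4·(4^{m+1} − 1)/3 = 1 + (4^{m+2} − 4)/3 = (3 + 4^{m+2} − 4)/3 = (4^{m+2} − 1)/3.
This completes the inductive step, so N(B(k)) = (4^{k+1} − 1)/3 for all k ≥ 0.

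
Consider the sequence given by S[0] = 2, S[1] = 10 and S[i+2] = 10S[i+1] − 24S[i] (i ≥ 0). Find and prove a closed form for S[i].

Claim: S[i] = 4^i + 6^i.

Base cases: S[0] = 2 and 4^0 + 6^0 = 2; S[1] = 10 and 4^1 + 6^1 = 10.
Assume S[j] = 4^j + 6^j for all 0 ≤ j ≤ r, where r ≥ 1.
Then S[r+1] = 10S[r] − 24S[r−1] = 10·(4^r + 6^r) − 24·(4^{r−1} + 6^{r−1}) = (10·4 − 24)4^{r−1} + (10·6 − 24)6^{r−1} = 16·4^{r−1} + 36·6^{r−1} = 4^{r+1} + 6^{r+1}.
By strong induction, S[i] = 4^i + 6^i for all i ≥ 0.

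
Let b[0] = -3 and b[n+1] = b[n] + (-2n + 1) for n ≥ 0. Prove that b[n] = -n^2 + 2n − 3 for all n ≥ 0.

Base case: b[0] = -3, and -0^2 + 2·0 − 3 = -3.
Assume b[m] = -m^2 + 2m − 3.
Then b[m+1] = b[m] + (-2m + 1) = (-m^2 + 2m − 3) + (-2m + 1) = -m^2 − 2,
and -(m+1)^2 + 2·(m+1) − 3 = -m^2 − 2.
Hence b[n] = -n^2 + 2n − 3 for every n ≥ 0, by induction.

b[n] = -n^2 + 2n − 3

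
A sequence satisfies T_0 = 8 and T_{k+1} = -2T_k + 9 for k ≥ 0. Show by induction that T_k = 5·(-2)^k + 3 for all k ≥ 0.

Base case: T_0 = 8, and 5·(-2)^0 + 3 = 5 + 3 = 8.
Assume T_r = 5·(-2)^r + 3 for some r ≥ 0.
Then T_{r+1} = -2T_r + 9 = -2·(5·(-2)^r + 3) + 9 = -10·(-2)^r − 6 + 9 = 5·(-2)^{r+1} + 3.
So the formula holds for r+1, and by induction T_k = 5·(-2)^k + 3 for all k ≥ 0.

T_k = 5·(-2)^k + 3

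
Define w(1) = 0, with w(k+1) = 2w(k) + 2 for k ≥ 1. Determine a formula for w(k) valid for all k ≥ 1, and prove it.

Claim: w(k) = 2^k − 2.

Base case: w(1) = 0, and 2^1 − 2 = 2 − 2 = 0.
Assume w(j) = 2^j − 2 for some j ≥ 1.
Then w(j+1) = 2w(j) + 2 = 2·(2^j − 2) + 2 = 2^{j+1} − 4 + 2 = 2^{j+1} − 2.
This completes the inductive step, so w(k) = 2^k − 2 for all k ≥ 1.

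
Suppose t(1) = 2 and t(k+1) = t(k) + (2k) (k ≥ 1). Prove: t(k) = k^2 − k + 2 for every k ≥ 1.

Base case: t(1) = 2, and 1^2 − 1 + 2 = 2.
Assume t(j) = j^2 − j + 2.
Then t(j+1) = t(j) + (2j) = (j^2 − j + 2) + (2j) = j^2 + j + 2,
and (j+1)^2 − (j+1) + 2 = j^2 + j + 2.
This completes the inductive step, so t(k) = k^2 − k + 2 for all k ≥ 1.

t(k) = k^2 − k + 2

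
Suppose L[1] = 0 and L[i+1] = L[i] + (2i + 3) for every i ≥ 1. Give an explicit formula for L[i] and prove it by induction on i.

Claim: L[i] = i^2 + 2i − 3.

Base case: L[1] = 0, and 1^2 + 2·1 − 3 = 0.
Assume L[m] = m^2 + 2m − 3.
Then L[m+1] = L[m] + (2m + 3) = (m^2 + 2m − 3) + (2m + 3) = m^2 + 4m,
and (m+1)^2 + 2·(m+1) − 3 = m^2 + 4m.
By induction, L[i] = i^2 + 2i − 3 for all i ≥ 1.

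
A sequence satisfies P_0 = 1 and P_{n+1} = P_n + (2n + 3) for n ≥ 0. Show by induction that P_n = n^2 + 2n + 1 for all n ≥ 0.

Base case: P_0 = 1, and 0^2 + 2·0 + 1 = 1.
Assume P_j = j^2 + 2j + 1.
Then P_{j+1} = P_j + (2j + 3) = (j^2 + 2j + 1) + (2j + 3) = j^2 + 4j + 4,
and (j+1)^2 + 2·(j+1) + 1 = j^2 + 4j + 4.
Hence P_n = n^2 + 2n + 1 for every n ≥ 0, by induction.

P_n = n^2 + 2n + 1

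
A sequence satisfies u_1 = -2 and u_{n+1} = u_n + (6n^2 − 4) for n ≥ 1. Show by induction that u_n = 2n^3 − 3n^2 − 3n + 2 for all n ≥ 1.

Base case: u_1 = -2, and 2·1^3 − 3·1^2 − 3·1 + 2 = -2.
Assume u_r = 2r^3 − 3r^2 − 3r + 2.
Then u_{r+1} = u_r + (6r^2 − 4) = (2r^3 − 3r^2 − 3r + 2) + (6r^2 − 4) = 2r^3 + 3r^2 − 3r − 2,
and 2·(r+1)^3 − 3·(r+1)^2 − 3·(r+1) + 2 = 2r^3 + 3r^2 − 3r − 2.
By induction, u_n = 2n^3 − 3n^2 − 3n + 2 for all n ≥ 1.

u_n = 2n^3 − 3n^2 − 3n + 2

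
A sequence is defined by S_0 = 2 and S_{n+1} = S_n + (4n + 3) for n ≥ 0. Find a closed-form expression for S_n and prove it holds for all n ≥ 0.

Claim: S_n = 2n^2 + n + 2.

Base case: S_0 = 2, and 2·0^2 + 0 + 2 = 2.
Assume S_j = 2j^2 + j + 2.
Then S_{j+1} = S_j + (4j + 3) = (2j^2 + j + 2) + (4j + 3) = 2j^2 + 5j + 5,
and 2·(j+1)^2 + (j+1) + 2 = 2j^2 + 5j + 5.
This completes the inductive step, so S_n = 2n^2 + n + 2 for all n ≥ 0.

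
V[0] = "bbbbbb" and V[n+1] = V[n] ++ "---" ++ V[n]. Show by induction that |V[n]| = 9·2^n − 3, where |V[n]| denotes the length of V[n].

Base case: |V[0]| = 6, and 9·2^0 − 3 = 6.
Assume |V[r]| = 9·2^r − 3.
Then |V[r+1]| = |V[r]| + 3 + |V[r]| = 2|V[r]| + 3 = 2(9·2^r − 3) + 3 = 9·2^{r+1} − 6 + 3 = 9·2^{r+1} − 3.
Hence |V[n]| = 9·2^n − 3 for every n ≥ 0, by induction.

|V[n]| = 9·2^n − 3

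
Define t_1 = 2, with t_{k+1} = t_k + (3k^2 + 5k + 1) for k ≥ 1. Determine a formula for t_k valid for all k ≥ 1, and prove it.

Claim: t_k = k^3 + k^2 − k + 1.

Base case: t_1 = 2, and 1^3 + 1^2 − 1 + 1 = 2.
Assume t_r = r^3 + r^2 − r + 1.
Then t_{r+1} = t_r + (3r^2 + 5r + 1) = (r^3 + r^2 − r + 1) + (3r^2 + 5r + 1) = r^3 + 4r^2 + 4r + 2,
and (r+1)^3 + (r+1)^2 − (r+1) + 1 = r^3 + 4r^2 + 4r + 2.
This completes the inductive step, so t_k = k^3 + k^2 − k + 1 for all k ≥ 1.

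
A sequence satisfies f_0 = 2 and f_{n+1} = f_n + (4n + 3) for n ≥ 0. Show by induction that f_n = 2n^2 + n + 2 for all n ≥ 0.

Base case: f_0 = 2, and 2·0^2 + 0 + 2 = 2.
Assume f_m = 2m^2 + m + 2.
Then f_{m+1} = f_m + (4m + 3) = (2m^2 + m + 2) + (4m + 3) = 2m^2 + 5m + 5,
and 2·(m+1)^2 + (m+1) + 2 = 2m^2 + 5m + 5.
Hence f_n = 2n^2 + n + 2 for every n ≥ 0, by induction.

f_n = 2n^2 + n + 2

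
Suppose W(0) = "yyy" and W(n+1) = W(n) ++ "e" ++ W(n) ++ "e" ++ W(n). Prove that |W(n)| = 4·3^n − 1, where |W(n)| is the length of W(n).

Base case: |W(0)| = 3, and 4·3^0 − 1 = 3.
Assume |W(j)| = 4·3^j − 1.
Then |W(j+1)| = 3|W(j)| + 2 = 3(4·3^j − 1) + 2 = 4·3^{j+1} − 3 + 2 = 4·3^{j+1} − 1.
So the formula holds for j+1, and by induction |W(n)| = 4·3^n − 1 for all n ≥ 0.

|W(n)| = 4·3^n − 1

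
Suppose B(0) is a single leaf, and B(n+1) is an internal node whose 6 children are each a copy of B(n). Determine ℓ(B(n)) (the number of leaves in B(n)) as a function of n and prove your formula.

Claim: ℓ(B(n)) = 6^n.

Base case: ℓ(B(0)) = 1, and 6^0 = 1.
Assume ℓ(B(r)) = 6^r.
Then ℓ(B(r+1)) = 6·ℓ(B(r)) = 6·6^r = 6^{r+1}.
So the formula holds for r+1, and by induction ℓ(B(n)) = 6^n for all n ≥ 0.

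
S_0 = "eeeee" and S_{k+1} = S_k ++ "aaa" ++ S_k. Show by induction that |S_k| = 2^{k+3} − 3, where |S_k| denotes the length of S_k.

Base case: |S_0| = 5, and 2^{0+3} − 3 = 5.
Assume |S_j| = 2^{j+3} − 3.
Then |S_{j+1}| = |S_j| + 3 + |S_j| = 2|S_j| + 3 = 2(2^{j+3} − 3) + 3 = 2^{j+1+3} − 6 + 3 = 2^{j+1+3} − 3.
By induction, |S_k| = 2^{k+3} − 3 for all k ≥ 0.

|S_k| = 2^{k+3} − 3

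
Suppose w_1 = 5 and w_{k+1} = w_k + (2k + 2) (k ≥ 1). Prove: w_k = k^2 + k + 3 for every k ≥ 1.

Base case: w_1 = 5, and 1^2 + 1 + 3 = 5.
Assume w_m = m^2 + m + 3.
Then w_{m+1} = w_m + (2m + 2) = (m^2 + m + 3) + (2m + 2) = m^2 + 3m + 5,
and (m+1)^2 + (m+1) + 3 = m^2 + 3m + 5.
Hence w_k = k^2 + k + 3 for every k ≥ 1, by induction.

w_k = k^2 + k + 3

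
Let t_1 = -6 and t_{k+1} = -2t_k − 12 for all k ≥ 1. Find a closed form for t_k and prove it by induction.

Claim: t_k = (-2)^k − 4.

Base case: t_1 = -6, and (-2)^1 − 4 = -2 − 4 = -6.
Assume t_r = (-2)^r − 4 for some r ≥ 1.
Then t_{r+1} = -2t_r − 12 = -2·((-2)^r − 4) − 12 = -2·(-2)^r + 8 − 12 = (-2)^{r+1} − 4.
By induction, t_k = (-2)^k − 4 for all k ≥ 1.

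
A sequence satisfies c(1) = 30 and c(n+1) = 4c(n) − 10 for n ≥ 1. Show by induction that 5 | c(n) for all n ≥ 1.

Base case: c(1) = 30 = 5·6, so 5 | c(1).
Assume 5 | c(j), so c(j) = 5t for some integer t.
Then c(j+1) = 4c(j) − 10 = 4·(5t) − 10 = 5(4t − 2), so 5 | c(j+1).
So the property holds for j+1, and by induction 5 | c(n) for all n ≥ 1.

5 | c(n)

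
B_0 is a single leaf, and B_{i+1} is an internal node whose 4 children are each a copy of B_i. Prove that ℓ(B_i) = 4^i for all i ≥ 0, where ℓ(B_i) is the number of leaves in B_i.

Base case: ℓ(B_0) = 1, and 4^0 = 1.
Assume ℓ(B_r) = 4^r.
Then ℓ(B_{r+1}) = 4·ℓ(B_r) = 4·4^r = 4^{r+1}.
Hence ℓ(B_i) = 4^i for every i ≥ 0, by induction.

ℓ(B_i) = 4^i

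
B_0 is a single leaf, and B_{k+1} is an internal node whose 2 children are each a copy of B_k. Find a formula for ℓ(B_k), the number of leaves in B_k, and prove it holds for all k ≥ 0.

Claim: ℓ(B_k) = 2^k.

Base case: ℓ(B_0) = 1, and 2^0 = 1.
Assume ℓ(B_m) = 2^m.
Then ℓ(B_{m+1}) = 2·ℓ(B_m) = 2·2^m = 2^{m+1}.
Hence ℓ(B_k) = 2^k for every k ≥ 0, by induction.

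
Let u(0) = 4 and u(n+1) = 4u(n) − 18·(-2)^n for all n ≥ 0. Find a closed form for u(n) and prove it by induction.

Claim: u(n) = 4^n + 3·(-2)^n.

Base case: u(0) = 4, and 4^0 + 3·(-2)^0 = 1 + 3 = 4.
Assume u(j) = 4^j + 3·(-2)^j for some j ≥ 0.
Then u(j+1) = 4u(j) − 18·(-2)^j = 4·(4^j + 3·(-2)^j) − 18·(-2)^j = 4^{j+1} + 12·(-2)^j − 18·(-2)^j = 4^{j+1} − 6·(-2)^j = 4^{j+1} + 3·(-2)^{j+1}.
This completes the inductive step, so u(n) = 4^n + 3·(-2)^n for all n ≥ 0.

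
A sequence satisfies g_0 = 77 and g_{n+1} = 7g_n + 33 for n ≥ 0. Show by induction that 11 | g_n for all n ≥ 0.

Base case: g_0 = 77 = 11·7, so 11 | g_0.
Assume 11 | g_j, so g_j = 11t for some integer t.
Then g_{j+1} = 7g_j + 33 = 7·(11t) + 33 = 11(7t + 3), so 11 | g_{j+1}.
So the property holds for j+1, and by induction 11 | g_n for all n ≥ 0.

11 | g_n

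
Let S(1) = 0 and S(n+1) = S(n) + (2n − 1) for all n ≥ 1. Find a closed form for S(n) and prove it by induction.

Claim: S(n) = n^2 − 2n + 1.

Base case: S(1) = 0, and 1^2 − 2·1 + 1 = 0.
Assume S(k) = k^2 − 2k + 1.
Then S(k+1) = S(k) + (2k − 1) = (k^2 − 2k + 1) + (2k − 1) = k^2,
and (k+1)^2 − 2·(k+1) + 1 = k^2.
This completes the inductive step, so S(n) = n^2 − 2n + 1 for all n ≥ 1.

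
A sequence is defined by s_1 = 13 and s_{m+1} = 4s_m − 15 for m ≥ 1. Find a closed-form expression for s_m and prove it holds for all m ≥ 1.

Claim: s_m = 2·4^m + 5.

Base case: s_1 = 13, and 2·4^1 + 5 = 8 + 5 = 13.
Assume s_j = 2·4^j + 5 for some j ≥ 1.
Then s_{j+1} = 4s_j − 15 = 4·(2·4^j + 5) − 15 = 8·4^j + 20 − 15 = 2·4^{j+1} + 5.
So the formula holds for j+1, and by induction s_m = 2·4^m + 5 for all m ≥ 1.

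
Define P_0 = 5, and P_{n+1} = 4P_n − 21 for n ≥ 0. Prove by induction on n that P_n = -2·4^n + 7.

Base case: P_0 = 5, and -2·4^0 + 7 = -2 + 7 = 5.
Assume P_j = -2·4^j + 7 for some j ≥ 0.
Then P_{j+1} = 4P_j − 21 = 4·(-2·4^j + 7) − 21 = -8·4^j + 28 − 21 = -2·4^{j+1} + 7.
By induction, P_n = -2·4^n + 7 for all n ≥ 0.

P_n = -2·4^n + 7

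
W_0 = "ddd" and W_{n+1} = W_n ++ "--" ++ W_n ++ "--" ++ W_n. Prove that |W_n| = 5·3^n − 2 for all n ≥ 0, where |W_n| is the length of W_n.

Base case: |W_0| = 3, and 5·3^0 − 2 = 3.
Assume |W_k| = 5·3^k − 2.
Then |W_{k+1}| = 3|W_k| + 4 = 3(5·3^k − 2) + 4 = 5·3^{k+1} − 6 + 4 = 5·3^{k+1} − 2.
Hence |W_n| = 5·3^n − 2 for every n ≥ 0, by induction.

|W_n| = 5·3^n − 2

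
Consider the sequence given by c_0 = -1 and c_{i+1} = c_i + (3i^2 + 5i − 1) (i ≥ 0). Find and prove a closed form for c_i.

Claim: c_i = i^3 + i^2 − 3i − 1.

Base case: c_0 = -1, and 0^3 + 0^2 − 3·0 − 1 = -1.
Assume c_r = r^3 + r^2 − 3r − 1.
Then c_{r+1} = c_r + (3r^2 + 5r − 1) = (r^3 + r^2 − 3r − 1) + (3r^2 + 5r − 1) = r^3 + 4r^2 + 2r − 2,
and (r+1)^3 + (r+1)^2 − 3·(r+1) − 1 = r^3 + 4r^2 + 2r − 2.
This completes the inductive step, so c_i = i^3 + i^2 − 3i − 1 for all i ≥ 0.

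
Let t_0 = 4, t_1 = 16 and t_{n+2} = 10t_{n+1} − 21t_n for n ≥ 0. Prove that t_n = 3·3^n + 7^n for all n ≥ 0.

Base cases: t_0 = 4 and 3·3^0 + 7^0 = 4; t_1 = 16 and 3·3^1 + 7^1 = 16.
Assume t_j = 3·3^j + 7^j for all 0 ≤ j ≤ r, where r ≥ 1.
Then t_{r+1} = 10t_r − 21t_{r−1} = 10·(3·3^r + 7^r) − 21·(3·3^{r−1} + 7^{r−1}) = 3·(10·3 − 21)3^{r−1} + (10·7 − 21)7^{r−1} = 27·3^{r−1} + 49·7^{r−1} = 3·3^{r+1} + 7^{r+1}.
Hence t_n = 3·3^n + 7^n for every n ≥ 0, by strong induction.

t_n = 3·3^n + 7^n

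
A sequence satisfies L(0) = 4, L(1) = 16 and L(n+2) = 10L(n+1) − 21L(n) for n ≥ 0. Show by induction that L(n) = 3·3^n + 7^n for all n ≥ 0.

Base cases: L(0) = 4 and 3·3^0 + 7^0 = 4; L(1) = 16 and 3·3^1 + 7^1 = 16.
Assume L(j) = 3·3^j + 7^j for all 0 ≤ j ≤ k, where k ≥ 1.
Then L(k+1) = 10L(k) − 21L(k−1) = 10·(3·3^k + 7^k) − 21·(3·3^{k−1} + 7^{k−1}) = 3·(10·3 − 21)3^{k−1} + (10·7 − 21)7^{k−1} = 27·3^{k−1} + 49·7^{k−1} = 3·3^{k+1} + 7^{k+1}.
So the formula holds for k+1, and by strong induction L(n) = 3·3^n + 7^n for all n ≥ 0.

L(n) = 3·3^n + 7^n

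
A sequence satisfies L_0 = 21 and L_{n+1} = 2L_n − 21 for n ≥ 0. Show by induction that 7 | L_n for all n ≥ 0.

Base case: L_0 = 21 = 7·3, so 7 | L_0.
Assume 7 | L_j, so L_j = 7t for some integer t.
Then L_{j+1} = 2L_j − 21 = 2·(7t) − 21 = 7(2t − 3), so 7 | L_{j+1}.
This completes the inductive step, so 7 | L_n for all n ≥ 0.

7 | L_n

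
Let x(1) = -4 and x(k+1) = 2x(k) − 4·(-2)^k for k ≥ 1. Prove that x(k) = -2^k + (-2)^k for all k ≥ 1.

Base case: x(1) = -4, and -2^1 + (-2)^1 = -2 − 2 = -4.
Assume x(j) = -2^j + (-2)^j for some j ≥ 1.
Then x(j+1) = 2x(j) − 4·(-2)^j = 2·(-2^j + (-2)^j) − 4·(-2)^j = -2^{j+1} + 2·(-2)^j − 4·(-2)^j = -2^{j+1} − 2·(-2)^j = -2^{j+1} + (-2)^{j+1}.
So the formula holds for j+1, and by induction x(k) = -2^k + (-2)^k for all k ≥ 1.

x(k) = -2^k + (-2)^k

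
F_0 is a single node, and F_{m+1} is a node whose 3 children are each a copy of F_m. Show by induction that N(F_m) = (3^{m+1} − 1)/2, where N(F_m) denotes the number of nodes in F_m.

Base case: N(F_0) = 1, and (3^{0+1} − 1)/2 = 1.
Assume N(F_k) = (3^{k+1} − 1)/2.
Then N(F_{k+1}) = 1 + 3N(F_k) = 1 + 3·(3^{k+1} − 1)/2 = 1 + (3^{k+2} − 3)/2 = (2 + 3^{k+2} − 3)/2 = (3^{k+2} − 1)/2.
By induction, N(F_m) = (3^{m+1} − 1)/2 for all m ≥ 0.

N(F_m) = (3^{m+1} − 1)/2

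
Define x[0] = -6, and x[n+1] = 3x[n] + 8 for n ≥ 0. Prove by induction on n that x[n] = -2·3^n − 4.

Base case: x[0] = -6, and -2·3^0 − 4 = -2 − 4 = -6.
Assume x[j] = -2·3^j − 4 for some j ≥ 0.
Then x[j+1] = 3x[j] + 8 = 3·(-2·3^j − 4) + 8 = -6·3^j − 12 + 8 = -2·3^{j+1} − 4.
So the formula holds for j+1, and by induction x[n] = -2·3^n − 4 for all n ≥ 0.

x[n] = -2·3^n − 4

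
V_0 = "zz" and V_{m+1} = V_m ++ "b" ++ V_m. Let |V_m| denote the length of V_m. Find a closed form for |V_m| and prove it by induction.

Claim: |V_m| = 3·2^m − 1.

Base case: |V_0| = 2, and 3·2^0 − 1 = 2.
Assume |V_j| = 3·2^j − 1.
Then |V_{j+1}| = |V_j| + 1 + |V_j| = 2|V_j| + 1 = 2(3·2^j − 1) + 1 = 3·2^{j+1} − 2 + 1 = 3·2^{j+1} − 1.
Hence |V_m| = 3·2^m − 1 for every m ≥ 0, by induction.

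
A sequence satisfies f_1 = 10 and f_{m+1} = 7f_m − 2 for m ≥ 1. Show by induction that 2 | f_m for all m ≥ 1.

Base case: f_1 = 10 = 2·5, so 2 | f_1.
Assume 2 | f_r, so f_r = 2t for some integer t.
Then f_{r+1} = 7f_r − 2 = 7·(2t) − 2 = 2(7t − 1), so 2 | f_{r+1}.
Hence 2 | f_m for every m ≥ 1, by induction.

2 | f_m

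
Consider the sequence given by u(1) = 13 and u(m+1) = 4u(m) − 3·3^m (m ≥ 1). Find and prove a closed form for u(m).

Claim: u(m) = 4^m + 3·3^m.

Base case: u(1) = 13, and 4^1 + 3·3^1 = 4 + 9 = 13.
Assume u(k) = 4^k + 3·3^k for some k ≥ 1.
Then u(k+1) = 4u(k) − 3·3^k = 4·(4^k + 3·3^k) − 3·3^k = 4^{k+1} + 12·3^k − 3·3^k = 4^{k+1} + 9·3^k = 4^{k+1} + 3·3^{k+1}.
This completes the inductive step, so u(m) = 4^m + 3·3^m for all m ≥ 1.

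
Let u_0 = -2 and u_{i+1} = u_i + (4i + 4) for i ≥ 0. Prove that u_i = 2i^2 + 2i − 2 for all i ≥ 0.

Base case: u_0 = -2, and 2·0^2 + 2·0 − 2 = -2.
Assume u_r = 2r^2 + 2r − 2.
Then u_{r+1} = u_r + (4r + 4) = (2r^2 + 2r − 2) + (4r + 4) = 2r^2 + 6r + 2,
and 2·(r+1)^2 + 2·(r+1) − 2 = 2r^2 + 6r + 2.
Hence u_i = 2i^2 + 2i − 2 for every i ≥ 0, by induction.

u_i = 2i^2 + 2i − 2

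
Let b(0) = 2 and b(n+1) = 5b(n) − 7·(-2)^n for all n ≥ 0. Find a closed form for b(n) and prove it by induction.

Claim: b(n) = 5^n + (-2)^n.

Base case: b(0) = 2, and 5^0 + (-2)^0 = 1 + 1 = 2.
Assume b(r) = 5^r + (-2)^r for some r ≥ 0.
Then b(r+1) = 5b(r) − 7·(-2)^r = 5·(5^r + (-2)^r) − 7·(-2)^r = 5^{r+1} + 5·(-2)^r − 7·(-2)^r = 5^{r+1} − 2·(-2)^r = 5^{r+1} + (-2)^{r+1}.
Hence b(n) = 5^n + (-2)^n for every n ≥ 0, by induction.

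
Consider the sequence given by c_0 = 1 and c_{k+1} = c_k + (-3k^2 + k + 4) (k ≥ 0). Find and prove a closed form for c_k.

Claim: c_k = -k^3 + 2k^2 + 3k + 1.

Base case: c_0 = 1, and -0^3 + 2·0^2 + 3·0 + 1 = 1.
Assume c_j = -j^3 + 2j^2 + 3j + 1.
Then c_{j+1} = c_j + (-3j^2 + j + 4) = (-j^3 + 2j^2 + 3j + 1) + (-3j^2 + j + 4) = -j^3 − j^2 + 4j + 5,
and -(j+1)^3 + 2·(j+1)^2 + 3·(j+1) + 1 = -j^3 − j^2 + 4j + 5.
By induction, c_k = -k^3 + 2k^2 + 3k + 1 for all k ≥ 0.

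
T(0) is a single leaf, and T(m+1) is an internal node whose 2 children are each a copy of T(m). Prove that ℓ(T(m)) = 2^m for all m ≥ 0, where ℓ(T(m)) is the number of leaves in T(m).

Base case: ℓ(T(0)) = 1, and 2^0 = 1.
Assume ℓ(T(k)) = 2^k.
Then ℓ(T(k+1)) = 2·ℓ(T(k)) = 2·2^k = 2^{k+1}.
Hence ℓ(T(m)) = 2^m for every m ≥ 0, by induction.

ℓ(T(m)) = 2^m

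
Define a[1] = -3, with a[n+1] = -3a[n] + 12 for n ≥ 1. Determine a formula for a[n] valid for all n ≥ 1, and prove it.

Claim: a[n] = 2·(-3)^n + 3.

Base case: a[1] = -3, and 2·(-3)^1 + 3 = -6 + 3 = -3.
Assume a[r] = 2·(-3)^r + 3 for some r ≥ 1.
Then a[r+1] = -3a[r] + 12 = -3·(2·(-3)^r + 3) + 12 = -6·(-3)^r − 9 + 12 = 2·(-3)^{r+1} + 3.
Hence a[n] = 2·(-3)^n + 3 for every n ≥ 1, by induction.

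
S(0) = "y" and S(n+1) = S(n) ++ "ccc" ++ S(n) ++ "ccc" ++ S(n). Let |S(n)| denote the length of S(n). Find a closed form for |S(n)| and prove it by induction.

Claim: |S(n)| = 4·3^n − 3.

Base case: |S(0)| = 1, and 4·3^0 − 3 = 1.
Assume |S(m)| = 4·3^m − 3.
Then |S(m+1)| = 3|S(m)| + 6 = 3(4·3^m − 3) + 6 = 4·3^{m+1} − 9 + 6 = 4·3^{m+1} − 3.
By induction, |S(n)| = 4·3^n − 3 for all n ≥ 0.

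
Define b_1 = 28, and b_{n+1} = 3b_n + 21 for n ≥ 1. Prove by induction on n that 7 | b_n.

Base case: b_1 = 28 = 7·4, so 7 | b_1.
Assume 7 | b_m, so b_m = 7t for some integer t.
Then b_{m+1} = 3b_m + 21 = 3·(7t) + 21 = 7(3t + 3), so 7 | b_{m+1}.
This completes the inductive step, so 7 | b_n for all n ≥ 1.

7 | b_n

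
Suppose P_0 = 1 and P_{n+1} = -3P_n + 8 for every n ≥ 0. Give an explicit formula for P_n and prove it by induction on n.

Claim: P_n = -(-3)^n + 2.

Base case: P_0 = 1, and -(-3)^0 + 2 = -1 + 2 = 1.
Assume P_m = -(-3)^m + 2 for some m ≥ 0.
Then P_{m+1} = -3P_m + 8 = -3·(-(-3)^m + 2) + 8 = 3·(-3)^m − 6 + 8 = -(-3)^{m+1} + 2.
By induction, P_n = -(-3)^n + 2 for all n ≥ 0.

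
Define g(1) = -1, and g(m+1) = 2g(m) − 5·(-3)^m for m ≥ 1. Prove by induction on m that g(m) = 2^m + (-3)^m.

Base case: g(1) = -1, and 2^1 + (-3)^1 = 2 − 3 = -1.
Assume g(j) = 2^j + (-3)^j for some j ≥ 1.
Then g(j+1) = 2g(j) − 5·(-3)^j = 2·(2^j + (-3)^j) − 5·(-3)^j = 2^{j+1} + 2·(-3)^j − 5·(-3)^j = 2^{j+1} − 3·(-3)^j = 2^{j+1} + (-3)^{j+1}.
So the formula holds for j+1, and by induction g(m) = 2^m + (-3)^m for all m ≥ 1.

g(m) = 2^m + (-3)^m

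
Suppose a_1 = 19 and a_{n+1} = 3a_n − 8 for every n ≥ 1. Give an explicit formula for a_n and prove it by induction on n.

Claim: a_n = 5·3^n + 4.

Base case: a_1 = 19, and 5·3^1 + 4 = 15 + 4 = 19.
Assume a_j = 5·3^j + 4 for some j ≥ 1.
Then a_{j+1} = 3a_j − 8 = 3·(5·3^j + 4) − 8 = 15·3^j + 12 − 8 = 5·3^{j+1} + 4.
By induction, a_n = 5·3^n + 4 for all n ≥ 1.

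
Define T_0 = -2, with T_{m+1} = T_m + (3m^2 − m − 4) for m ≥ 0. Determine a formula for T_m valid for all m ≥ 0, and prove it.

Claim: T_m = m^3 − 2m^2 − 3m − 2.

Base case: T_0 = -2, and 0^3 − 2·0^2 − 3·0 − 2 = -2.
Assume T_r = r^3 − 2r^2 − 3r − 2.
Then T_{r+1} = T_r + (3r^2 − r − 4) = (r^3 − 2r^2 − 3r − 2) + (3r^2 − r − 4) = r^3 + r^2 − 4r − 6,
and (r+1)^3 − 2·(r+1)^2 − 3·(r+1) − 2 = r^3 + r^2 − 4r − 6.
By induction, T_m = m^3 − 2m^2 − 3m − 2 for all m ≥ 0.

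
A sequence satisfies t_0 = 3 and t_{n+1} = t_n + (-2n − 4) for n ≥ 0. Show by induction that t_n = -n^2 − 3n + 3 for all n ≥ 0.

Base case: t_0 = 3, and -0^2 − 3·0 + 3 = 3.
Assume t_j = -j^2 − 3j + 3.
Then t_{j+1} = t_j + (-2j − 4) = (-j^2 − 3j + 3) + (-2j − 4) = -j^2 − 5j − 1,
and -(j+1)^2 − 3·(j+1) + 3 = -j^2 − 5j − 1.
This completes the inductive step, so t_n = -n^2 − 3n + 3 for all n ≥ 0.

t_n = -n^2 − 3n + 3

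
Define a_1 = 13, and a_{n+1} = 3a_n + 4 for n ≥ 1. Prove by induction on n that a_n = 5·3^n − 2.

Base case: a_1 = 13, and 5·3^1 − 2 = 15 − 2 = 13.
Assume a_j = 5·3^j − 2 for some j ≥ 1.
Then a_{j+1} = 3a_j + 4 = 3·(5·3^j − 2) + 4 = 15·3^j − 6 + 4 = 5·3^{j+1} − 2.
This completes the inductive step, so a_n = 5·3^n − 2 for all n ≥ 1.

a_n = 5·3^n − 2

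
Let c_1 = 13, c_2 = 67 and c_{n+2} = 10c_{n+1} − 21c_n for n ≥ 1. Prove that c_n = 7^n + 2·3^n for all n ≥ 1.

Base cases: c_1 = 13 and 7^1 + 2·3^1 = 13; c_2 = 67 and 7^2 + 2·3^2 = 67.
Assume c_j = 7^j + 2·3^j for all 1 ≤ j ≤ r, where r ≥ 2.
Then c_{r+1} = 10c_r − 21c_{r−1} = 10·(7^r + 2·3^r) − 21·(7^{r−1} + 2·3^{r−1}) = (10·7 − 21)7^{r−1} + 2·(10·3 − 21)3^{r−1} = 49·7^{r−1} + 18·3^{r−1} = 7^{r+1} + 2·3^{r+1}.
Hence c_n = 7^n + 2·3^n for every n ≥ 1, by strong induction.

c_n = 7^n + 2·3^n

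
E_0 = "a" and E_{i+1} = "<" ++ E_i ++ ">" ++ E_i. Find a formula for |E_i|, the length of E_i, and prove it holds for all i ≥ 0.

Claim: |E_i| = 3·2^i − 2.

Base case: |E_0| = 1, and 3·2^0 − 2 = 1.
Assume |E_k| = 3·2^k − 2.
Then |E_{k+1}| = 1 + |E_k| + 1 + |E_k| = 2|E_k| + 2 = 2(3·2^k − 2) + 2 = 3·2^{k+1} − 4 + 2 = 3·2^{k+1} − 2.
This completes the inductive step, so |E_i| = 3·2^i − 2 for all i ≥ 0.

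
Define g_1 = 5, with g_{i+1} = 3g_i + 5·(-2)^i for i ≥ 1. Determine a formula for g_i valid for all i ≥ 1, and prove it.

Claim: g_i = 3^i − (-2)^i.

Base case: g_1 = 5, and 3^1 − (-2)^1 = 3 + 2 = 5.
Assume g_k = 3^k − (-2)^k for some k ≥ 1.
Then g_{k+1} = 3g_k + 5·(-2)^k = 3·(3^k − (-2)^k) + 5·(-2)^k = 3^{k+1} − 3·(-2)^k + 5·(-2)^k = 3^{k+1} + 2·(-2)^k = 3^{k+1} − (-2)^{k+1}.
This completes the inductive step, so g_i = 3^i − (-2)^i for all i ≥ 1.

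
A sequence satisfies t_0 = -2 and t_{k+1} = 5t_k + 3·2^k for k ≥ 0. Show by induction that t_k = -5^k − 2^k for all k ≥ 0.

Base case: t_0 = -2, and -5^0 − 2^0 = -1 − 1 = -2.
Assume t_m = -5^m − 2^m for some m ≥ 0.
Then t_{m+1} = 5t_m + 3·2^m = 5·(-5^m − 2^m) + 3·2^m = -5^{m+1} − 5·2^m + 3·2^m = -5^{m+1} − 2·2^m = -5^{m+1} − 2^{m+1}.
By induction, t_k = -5^k − 2^k for all k ≥ 0.

t_k = -5^k − 2^k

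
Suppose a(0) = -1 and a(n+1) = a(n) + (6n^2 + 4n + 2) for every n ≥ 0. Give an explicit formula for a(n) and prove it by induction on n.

Claim: a(n) = 2n^3 − n^2 + n − 1.

Base case: a(0) = -1, and 2·0^3 − 0^2 + 0 − 1 = -1.
Assume a(m) = 2m^3 − m^2 + m − 1.
Then a(m+1) = a(m) + (6m^2 + 4m + 2) = (2m^3 − m^2 + m − 1) + (6m^2 + 4m + 2) = 2m^3 + 5m^2 + 5m + 1,
and 2·(m+1)^3 − (m+1)^2 + (m+1) − 1 = 2m^3 + 5m^2 + 5m + 1.
This completes the inductive step, so a(n) = 2n^3 − n^2 + n − 1 for all n ≥ 0.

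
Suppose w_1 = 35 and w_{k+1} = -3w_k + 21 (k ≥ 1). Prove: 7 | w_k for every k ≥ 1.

Base case: w_1 = 35 = 7·5, so 7 | w_1.
Assume 7 | w_r, so w_r = 7t for some integer t.
Then w_{r+1} = -3w_r + 21 = -3·(7t) + 21 = 7(-3t + 3), so 7 | w_{r+1}.
This completes the inductive step, so 7 | w_k for all k ≥ 1.

7 | w_k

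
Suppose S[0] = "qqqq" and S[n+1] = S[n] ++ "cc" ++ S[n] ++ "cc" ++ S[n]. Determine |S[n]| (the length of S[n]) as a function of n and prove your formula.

Claim: |S[n]| = 6·3^n − 2.

Base case: |S[0]| = 4, and 6·3^0 − 2 = 4.
Assume |S[r]| = 6·3^r − 2.
Then |S[r+1]| = 3|S[r]| + 4 = 3(6·3^r − 2) + 4 = 6·3^{r+1} − 6 + 4 = 6·3^{r+1} − 2.
Hence |S[n]| = 6·3^n − 2 for every n ≥ 0, by induction.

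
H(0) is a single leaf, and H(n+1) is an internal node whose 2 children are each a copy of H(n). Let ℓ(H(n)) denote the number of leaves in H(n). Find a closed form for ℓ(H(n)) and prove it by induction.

Claim: ℓ(H(n)) = 2^n.

Base case: ℓ(H(0)) = 1, and 2^0 = 1.
Assume ℓ(H(k)) = 2^k.
Then ℓ(H(k+1)) = 2·ℓ(H(k)) = 2·2^k = 2^{k+1}.
By induction, ℓ(H(n)) = 2^n for all n ≥ 0.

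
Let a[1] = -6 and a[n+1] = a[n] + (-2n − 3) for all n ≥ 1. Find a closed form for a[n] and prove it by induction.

Claim: a[n] = -n^2 − 2n − 3.

Base case: a[1] = -6, and -1^2 − 2·1 − 3 = -6.
Assume a[k] = -k^2 − 2k − 3.
Then a[k+1] = a[k] + (-2k − 3) = (-k^2 − 2k − 3) + (-2k − 3) = -k^2 − 4k − 6,
and -(k+1)^2 − 2·(k+1) − 3 = -k^2 − 4k − 6.
By induction, a[n] = -n^2 − 2n − 3 for all n ≥ 1.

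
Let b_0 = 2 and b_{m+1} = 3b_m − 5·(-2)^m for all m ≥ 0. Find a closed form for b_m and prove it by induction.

Claim: b_m = 3^m + (-2)^m.

Base case: b_0 = 2, and 3^0 + (-2)^0 = 1 + 1 = 2.
Assume b_r = 3^r + (-2)^r for some r ≥ 0.
Then b_{r+1} = 3b_r − 5·(-2)^r = 3·(3^r + (-2)^r) − 5·(-2)^r = 3^{r+1} + 3·(-2)^r − 5·(-2)^r = 3^{r+1} − 2·(-2)^r = 3^{r+1} + (-2)^{r+1}.
This completes the inductive step, so b_m = 3^m + (-2)^m for all m ≥ 0.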